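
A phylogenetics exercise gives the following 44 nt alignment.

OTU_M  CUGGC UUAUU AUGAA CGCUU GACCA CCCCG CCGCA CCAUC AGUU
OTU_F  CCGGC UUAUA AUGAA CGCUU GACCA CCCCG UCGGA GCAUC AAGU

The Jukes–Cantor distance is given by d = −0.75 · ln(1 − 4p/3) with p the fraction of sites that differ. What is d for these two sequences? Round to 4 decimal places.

Differing sites — 2:U/C; 10:U/A; 31:C/U; 34:C/G; 36:C/G; 42:G/A; 43:U/G.
p = 7/44 = 0.159091.
d = −0.75 · ln(1 − (4/3)·0.159091) = −0.75 · ln(0.787879) = −0.75 · (-0.238411) = 0.1788.

0.1788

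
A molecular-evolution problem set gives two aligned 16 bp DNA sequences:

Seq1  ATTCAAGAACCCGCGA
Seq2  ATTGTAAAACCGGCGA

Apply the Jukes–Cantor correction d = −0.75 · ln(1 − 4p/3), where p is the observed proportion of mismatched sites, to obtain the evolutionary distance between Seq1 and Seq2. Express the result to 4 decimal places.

0.3041

Mismatches occur at site 4 (C→G), site 5 (A→T), site 7 (G→A), site 12 (C→G).
p = 4/16 = 0.250000.
d = −0.75 · ln(1 − (4/3)·0.250000) = −0.75 · ln(0.666667) = −0.75 · (-0.405465) = 0.3041.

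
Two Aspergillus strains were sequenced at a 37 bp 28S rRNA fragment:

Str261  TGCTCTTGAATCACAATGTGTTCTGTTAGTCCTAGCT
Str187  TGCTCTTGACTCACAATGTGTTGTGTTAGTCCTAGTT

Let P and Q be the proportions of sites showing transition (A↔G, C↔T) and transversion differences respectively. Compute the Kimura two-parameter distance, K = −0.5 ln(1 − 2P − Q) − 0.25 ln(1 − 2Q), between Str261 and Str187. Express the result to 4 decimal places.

Differing sites — 10:A/C (Tv); 23:C/G (Tv); 36:C/T (Ti).
Of the 3 differences, 1 transition and 2 transversions over 37 sites: P = 1/37 = 0.027027, Q = 2/37 = 0.054054.
d = −0.5·ln(0.891892) − 0.25·ln(0.891892) = −0.5·(-0.114410) − 0.25·(-0.114410) = 0.0858.

0.0858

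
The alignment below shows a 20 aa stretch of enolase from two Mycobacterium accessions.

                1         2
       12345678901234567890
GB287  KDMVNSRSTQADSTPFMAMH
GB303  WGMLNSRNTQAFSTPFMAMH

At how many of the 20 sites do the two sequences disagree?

Differing sites — 1:K/W; 2:D/G; 4:V/L; 8:S/N; 12:D/F.
That gives 5 mismatches out of 20 aligned sites, so the Hamming distance is 5.

5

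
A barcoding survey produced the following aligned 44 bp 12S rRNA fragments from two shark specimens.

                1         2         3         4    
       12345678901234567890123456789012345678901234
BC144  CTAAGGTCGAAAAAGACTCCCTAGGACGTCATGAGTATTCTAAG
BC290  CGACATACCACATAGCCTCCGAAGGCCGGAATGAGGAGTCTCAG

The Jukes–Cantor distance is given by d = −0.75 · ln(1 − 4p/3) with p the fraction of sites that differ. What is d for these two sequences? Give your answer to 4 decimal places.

The sequences differ at positions 2 (T/G), 4 (A/C), 5 (G/A), 6 (G/T), 7 (T/A), 9 (G/C), 11 (A/C), 13 (A/T), 16 (A/C), 21 (C/G), 22 (T/A), 26 (A/C), 29 (T/G), 30 (C/A), 36 (T/G), 38 (T/G), 42 (A/C).
p = 17/44 = 0.386364.
d = −0.75 · ln(1 − (4/3)·0.386364) = −0.75 · ln(0.484848) = −0.75 · (-0.723920) = 0.5429.

0.5429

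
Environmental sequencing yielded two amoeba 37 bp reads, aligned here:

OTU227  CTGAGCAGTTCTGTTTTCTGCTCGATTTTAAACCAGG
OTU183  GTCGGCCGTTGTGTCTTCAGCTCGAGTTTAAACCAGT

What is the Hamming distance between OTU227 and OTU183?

Mismatches occur at site 1 (C/G), site 3 (G/C), site 4 (A/G), site 7 (A/C), site 11 (C/G), site 15 (T/C), site 19 (T/A), site 26 (T/G), site 37 (G/T).
That gives 9 mismatches out of 37 aligned sites, so the Hamming distance is 9.

9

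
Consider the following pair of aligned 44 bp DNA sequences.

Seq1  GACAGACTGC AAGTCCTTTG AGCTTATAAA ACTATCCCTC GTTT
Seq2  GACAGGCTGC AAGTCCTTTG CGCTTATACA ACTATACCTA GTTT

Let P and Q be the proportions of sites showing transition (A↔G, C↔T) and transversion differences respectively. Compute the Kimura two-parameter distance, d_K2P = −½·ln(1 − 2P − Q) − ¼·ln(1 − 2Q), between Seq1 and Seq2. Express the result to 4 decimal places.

The sequences differ at positions 6 (A/G, transition), 21 (A/C, transversion), 29 (A/C, transversion), 36 (C/A, transversion), 40 (C/A, transversion).
Of the 5 differences, 1 transition and 4 transversions over 44 sites: P = 1/44 = 0.022727, Q = 4/44 = 0.090909.
d = −0.5·ln(0.863637) − 0.25·ln(0.818182) = −0.5·(-0.146603) − 0.25·(-0.200670) = 0.1235.

0.1235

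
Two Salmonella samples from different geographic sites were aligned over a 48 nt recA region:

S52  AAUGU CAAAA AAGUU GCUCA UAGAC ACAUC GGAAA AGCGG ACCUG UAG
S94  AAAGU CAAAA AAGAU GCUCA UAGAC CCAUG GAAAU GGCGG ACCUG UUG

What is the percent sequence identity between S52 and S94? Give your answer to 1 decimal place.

83.3%

Mismatches occur at site 3 (U/A), site 14 (U/A), site 26 (A/C), site 30 (C/G), site 32 (G/A), site 35 (A/U), site 36 (A/G), site 47 (A/U).
40 of the 48 sites match, so the percent identity is 40/48 × 100 = 83.3%.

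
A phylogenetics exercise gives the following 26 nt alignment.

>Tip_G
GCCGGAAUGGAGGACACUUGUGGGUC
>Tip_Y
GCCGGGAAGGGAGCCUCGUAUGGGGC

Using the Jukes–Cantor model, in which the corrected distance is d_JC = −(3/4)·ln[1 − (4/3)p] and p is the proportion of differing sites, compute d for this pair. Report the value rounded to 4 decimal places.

The sequences differ at positions 6 (A/G), 8 (U/A), 11 (A/G), 12 (G/A), 14 (A/C), 16 (A/U), 18 (U/G), 20 (G/A), 25 (U/G).
p = 9/26 = 0.346154.
d = −0.75 · ln(1 − (4/3)·0.346154) = −0.75 · ln(0.538461) = −0.75 · (-0.619040) = 0.4643.

0.4643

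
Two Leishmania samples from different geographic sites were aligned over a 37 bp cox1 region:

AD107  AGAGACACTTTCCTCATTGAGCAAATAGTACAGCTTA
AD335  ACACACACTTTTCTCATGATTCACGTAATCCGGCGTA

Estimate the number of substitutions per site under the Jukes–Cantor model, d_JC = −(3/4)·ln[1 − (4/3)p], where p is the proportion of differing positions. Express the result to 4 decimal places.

0.4740

Mismatches occur at site 2 (G→C), site 4 (G→C), site 12 (C→T), site 18 (T→G), site 19 (G→A), site 20 (A→T), site 21 (G→T), site 24 (A→C), site 25 (A→G), site 28 (G→A), site 30 (A→C), site 32 (A→G), site 35 (T→G).
p = 13/37 = 0.351351.
d = −0.75 · ln(1 − (4/3)·0.351351) = −0.75 · ln(0.531532) = −0.75 · (-0.631992) = 0.4740.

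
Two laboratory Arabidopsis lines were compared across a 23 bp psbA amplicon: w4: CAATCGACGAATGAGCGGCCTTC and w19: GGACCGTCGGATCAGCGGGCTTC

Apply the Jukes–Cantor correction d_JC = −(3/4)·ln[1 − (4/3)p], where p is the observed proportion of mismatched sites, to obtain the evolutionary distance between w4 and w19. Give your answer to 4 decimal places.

Differing sites — 1:C/G; 2:A/G; 4:T/C; 7:A/T; 10:A/G; 13:G/C; 19:C/G.
p = 7/23 = 0.304348.
d = −0.75 · ln(1 − (4/3)·0.304348) = −0.75 · ln(0.594203) = −0.75 · (-0.520534) = 0.3904.

0.3904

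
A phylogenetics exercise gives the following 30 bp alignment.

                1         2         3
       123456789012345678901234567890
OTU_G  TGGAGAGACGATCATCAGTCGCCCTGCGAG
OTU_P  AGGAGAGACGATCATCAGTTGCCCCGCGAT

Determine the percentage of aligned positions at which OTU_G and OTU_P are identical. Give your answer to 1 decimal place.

86.7%

Mismatches occur at site 1 (T/A), site 20 (C/T), site 25 (T/C), site 30 (G/T).
26 of the 30 sites match, so the percent identity is 26/30 × 100 = 86.7%.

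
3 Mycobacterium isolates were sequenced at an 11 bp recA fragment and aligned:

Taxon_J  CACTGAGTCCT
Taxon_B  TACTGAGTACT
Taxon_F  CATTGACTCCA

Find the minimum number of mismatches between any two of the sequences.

2

Pairwise Hamming distances:
  Taxon_J vs Taxon_B: 2
  Taxon_J vs Taxon_F: 3
  Taxon_B vs Taxon_F: 5
The smallest is 2, between Taxon_J and Taxon_B.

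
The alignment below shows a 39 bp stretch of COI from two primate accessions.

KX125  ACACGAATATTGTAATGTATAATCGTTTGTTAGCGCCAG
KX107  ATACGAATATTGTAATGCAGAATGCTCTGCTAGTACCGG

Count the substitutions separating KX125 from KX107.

The sequences differ at positions 2 (C/T), 18 (T/C), 20 (T/G), 24 (C/G), 25 (G/C), 27 (T/C), 30 (T/C), 34 (C/T), 35 (G/A), 38 (A/G).
That gives 10 mismatches out of 39 aligned sites, so the Hamming distance is 10.

10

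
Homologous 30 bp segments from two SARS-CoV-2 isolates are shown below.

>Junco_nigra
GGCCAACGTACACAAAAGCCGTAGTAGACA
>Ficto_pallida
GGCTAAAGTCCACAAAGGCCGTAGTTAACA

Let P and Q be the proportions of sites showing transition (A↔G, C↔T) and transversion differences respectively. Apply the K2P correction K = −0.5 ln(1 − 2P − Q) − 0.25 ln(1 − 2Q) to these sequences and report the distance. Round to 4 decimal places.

Mismatches occur at site 4 (C↔T, transition), site 7 (C↔A, transversion), site 10 (A↔C, transversion), site 17 (A↔G, transition), site 26 (A↔T, transversion), site 27 (G↔A, transition).
Of the 6 differences, 3 transitions and 3 transversions over 30 sites: P = 3/30 = 0.100000, Q = 3/30 = 0.100000.
d = −0.5·ln(0.700000) − 0.25·ln(0.800000) = −0.5·(-0.356675) − 0.25·(-0.223144) = 0.2341.

0.2341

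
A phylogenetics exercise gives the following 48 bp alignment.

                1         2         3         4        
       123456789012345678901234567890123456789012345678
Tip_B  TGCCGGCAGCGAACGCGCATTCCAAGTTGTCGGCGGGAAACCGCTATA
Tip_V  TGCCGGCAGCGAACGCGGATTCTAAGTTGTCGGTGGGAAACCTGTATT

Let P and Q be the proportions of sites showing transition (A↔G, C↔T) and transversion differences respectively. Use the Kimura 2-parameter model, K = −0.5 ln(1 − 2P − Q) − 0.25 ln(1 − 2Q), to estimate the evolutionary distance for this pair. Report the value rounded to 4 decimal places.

The sequences differ at positions 18 (C/G, transversion), 23 (C/T, transition), 34 (C/T, transition), 43 (G/T, transversion), 44 (C/G, transversion), 48 (A/T, transversion).
Of the 6 differences, 2 transitions and 4 transversions over 48 sites: P = 2/48 = 0.041667, Q = 4/48 = 0.083333.
d = −0.5·ln(0.833333) − 0.25·ln(0.833334) = −0.5·(-0.182322) − 0.25·(-0.182321) = 0.1367.

0.1367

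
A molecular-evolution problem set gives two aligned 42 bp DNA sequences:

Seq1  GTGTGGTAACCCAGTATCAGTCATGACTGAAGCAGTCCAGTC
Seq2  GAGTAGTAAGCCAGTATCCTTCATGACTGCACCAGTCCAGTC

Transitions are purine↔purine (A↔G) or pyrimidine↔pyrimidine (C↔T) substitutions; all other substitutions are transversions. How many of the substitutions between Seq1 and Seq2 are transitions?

The sequences differ at positions 2 (T/A, transversion), 5 (G/A, transition), 10 (C/G, transversion), 19 (A/C, transversion), 20 (G/T, transversion), 30 (A/C, transversion), 32 (G/C, transversion).
Of the 7 differences, 1 transition and 6 transversions, so the answer is 1.

1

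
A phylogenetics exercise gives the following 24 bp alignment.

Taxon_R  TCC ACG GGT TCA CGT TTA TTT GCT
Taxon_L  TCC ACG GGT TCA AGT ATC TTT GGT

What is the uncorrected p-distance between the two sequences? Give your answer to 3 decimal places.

0.167

The sequences differ at positions 13 (C/A), 16 (T/A), 18 (A/C), 23 (C/G).
There are 4 differences over 24 sites, so p = 4/24 = 0.167.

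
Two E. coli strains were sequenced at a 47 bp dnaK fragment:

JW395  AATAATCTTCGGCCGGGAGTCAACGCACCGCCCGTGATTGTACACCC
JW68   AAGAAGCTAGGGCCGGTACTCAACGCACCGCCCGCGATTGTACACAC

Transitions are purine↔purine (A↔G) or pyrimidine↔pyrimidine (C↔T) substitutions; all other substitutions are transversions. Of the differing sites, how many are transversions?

7

Mismatches occur at site 3 (T↔G, transversion), site 6 (T↔G, transversion), site 9 (T↔A, transversion), site 10 (C↔G, transversion), site 17 (G↔T, transversion), site 19 (G↔C, transversion), site 35 (T↔C, transition), site 46 (C↔A, transversion).
Of the 8 differences, 1 transition and 7 transversions, so the answer is 7.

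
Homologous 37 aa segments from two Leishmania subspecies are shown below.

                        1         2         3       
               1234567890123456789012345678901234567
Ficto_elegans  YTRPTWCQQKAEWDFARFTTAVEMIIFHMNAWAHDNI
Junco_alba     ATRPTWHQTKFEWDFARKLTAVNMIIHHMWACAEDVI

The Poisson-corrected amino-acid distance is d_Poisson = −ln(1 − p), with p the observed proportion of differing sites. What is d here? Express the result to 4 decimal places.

Differing sites — 1:Y/A; 7:C/H; 9:Q/T; 11:A/F; 18:F/K; 19:T/L; 23:E/N; 27:F/H; 30:N/W; 32:W/C; 34:H/E; 36:N/V.
p = 12/37 = 0.324324.
d = −ln(1 − 0.324324) = −ln(0.675676) = 0.3920.

0.3920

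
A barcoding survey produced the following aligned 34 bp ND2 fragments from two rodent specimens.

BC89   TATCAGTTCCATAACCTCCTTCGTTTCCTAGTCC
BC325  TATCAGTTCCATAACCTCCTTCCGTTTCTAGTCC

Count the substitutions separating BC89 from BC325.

Mismatches occur at site 23 (G↔C), site 24 (T↔G), site 27 (C↔T).
That gives 3 mismatches out of 34 aligned sites, so the Hamming distance is 3.

3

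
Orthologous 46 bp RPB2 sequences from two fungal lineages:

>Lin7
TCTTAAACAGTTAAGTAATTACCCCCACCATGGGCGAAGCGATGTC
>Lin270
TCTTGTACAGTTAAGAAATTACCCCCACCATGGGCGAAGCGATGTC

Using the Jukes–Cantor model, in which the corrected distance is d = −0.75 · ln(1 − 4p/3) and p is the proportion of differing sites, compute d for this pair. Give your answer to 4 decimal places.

0.0682

The sequences differ at positions 5 (A/G), 6 (A/T), 16 (T/A).
p = 3/46 = 0.065217.
d = −0.75 · ln(1 − (4/3)·0.065217) = −0.75 · ln(0.913044) = −0.75 · (-0.090971) = 0.0682.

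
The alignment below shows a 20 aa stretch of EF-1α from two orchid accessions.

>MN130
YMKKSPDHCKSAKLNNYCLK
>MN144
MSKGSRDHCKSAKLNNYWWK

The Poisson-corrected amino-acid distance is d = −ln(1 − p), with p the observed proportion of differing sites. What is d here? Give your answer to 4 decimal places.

Differing sites — 1:Y/M; 2:M/S; 4:K/G; 6:P/R; 18:C/W; 19:L/W.
p = 6/20 = 0.300000.
d = −ln(1 − 0.300000) = −ln(0.700000) = 0.3567.

0.3567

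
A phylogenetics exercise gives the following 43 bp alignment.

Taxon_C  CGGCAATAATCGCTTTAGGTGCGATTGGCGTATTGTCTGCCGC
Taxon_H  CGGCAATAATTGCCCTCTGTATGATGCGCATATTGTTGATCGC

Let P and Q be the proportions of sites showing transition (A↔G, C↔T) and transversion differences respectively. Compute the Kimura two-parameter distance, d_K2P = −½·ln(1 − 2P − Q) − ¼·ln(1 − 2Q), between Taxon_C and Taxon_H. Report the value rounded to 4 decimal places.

0.4489

The sequences differ at positions 11 (C/T, transition), 14 (T/C, transition), 15 (T/C, transition), 17 (A/C, transversion), 18 (G/T, transversion), 21 (G/A, transition), 22 (C/T, transition), 26 (T/G, transversion), 27 (G/C, transversion), 30 (G/A, transition), 37 (C/T, transition), 38 (T/G, transversion), 39 (G/A, transition), 40 (C/T, transition).
Of the 14 differences, 9 transitions and 5 transversions over 43 sites: P = 9/43 = 0.209302, Q = 5/43 = 0.116279.
d = −0.5·ln(0.465117) − 0.25·ln(0.767442) = −0.5·(-0.765466) − 0.25·(-0.264692) = 0.4489.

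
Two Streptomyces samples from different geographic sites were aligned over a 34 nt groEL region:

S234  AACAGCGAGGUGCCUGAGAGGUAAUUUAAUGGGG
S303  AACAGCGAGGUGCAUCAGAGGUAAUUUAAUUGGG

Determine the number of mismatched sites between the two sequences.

The sequences differ at positions 14 (C/A), 16 (G/C), 31 (G/U).
That gives 3 mismatches out of 34 aligned sites, so the Hamming distance is 3.

3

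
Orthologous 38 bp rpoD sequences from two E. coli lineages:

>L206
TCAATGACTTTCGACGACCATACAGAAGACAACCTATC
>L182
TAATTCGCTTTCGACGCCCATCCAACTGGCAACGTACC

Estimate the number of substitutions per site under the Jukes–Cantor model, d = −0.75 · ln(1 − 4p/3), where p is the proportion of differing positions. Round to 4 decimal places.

Differing sites — 2:C/A; 4:A/T; 6:G/C; 7:A/G; 17:A/C; 22:A/C; 25:G/A; 26:A/C; 27:A/T; 29:A/G; 34:C/G; 37:T/C.
p = 12/38 = 0.315789.
d = −0.75 · ln(1 − (4/3)·0.315789) = −0.75 · ln(0.578948) = −0.75 · (-0.546543) = 0.4099.

0.4099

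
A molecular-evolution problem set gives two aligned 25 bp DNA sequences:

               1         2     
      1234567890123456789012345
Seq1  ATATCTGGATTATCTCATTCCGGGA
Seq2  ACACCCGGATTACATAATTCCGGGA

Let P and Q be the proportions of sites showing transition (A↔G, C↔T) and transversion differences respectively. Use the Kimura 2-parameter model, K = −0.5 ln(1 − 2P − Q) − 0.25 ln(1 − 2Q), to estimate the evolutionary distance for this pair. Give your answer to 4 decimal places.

0.2990

Differing sites — 2:T/C (Ti); 4:T/C (Ti); 6:T/C (Ti); 13:T/C (Ti); 14:C/A (Tv); 16:C/A (Tv).
Of the 6 differences, 4 transitions and 2 transversions over 25 sites: P = 4/25 = 0.160000, Q = 2/25 = 0.080000.
d = −0.5·ln(0.600000) − 0.25·ln(0.840000) = −0.5·(-0.510826) − 0.25·(-0.174353) = 0.2990.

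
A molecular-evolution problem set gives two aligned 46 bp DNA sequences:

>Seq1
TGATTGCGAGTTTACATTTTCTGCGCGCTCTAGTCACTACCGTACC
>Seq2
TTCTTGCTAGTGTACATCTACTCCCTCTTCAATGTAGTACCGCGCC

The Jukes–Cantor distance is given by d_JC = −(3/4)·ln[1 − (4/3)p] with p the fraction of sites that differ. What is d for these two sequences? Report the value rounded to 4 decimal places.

0.5532

The sequences differ at positions 2 (G/T), 3 (A/C), 8 (G/T), 12 (T/G), 18 (T/C), 20 (T/A), 23 (G/C), 25 (G/C), 26 (C/T), 27 (G/C), 28 (C/T), 31 (T/A), 33 (G/T), 34 (T/G), 35 (C/T), 37 (C/G), 43 (T/C), 44 (A/G).
p = 18/46 = 0.391304.
d = −0.75 · ln(1 − (4/3)·0.391304) = −0.75 · ln(0.478261) = −0.75 · (-0.737599) = 0.5532.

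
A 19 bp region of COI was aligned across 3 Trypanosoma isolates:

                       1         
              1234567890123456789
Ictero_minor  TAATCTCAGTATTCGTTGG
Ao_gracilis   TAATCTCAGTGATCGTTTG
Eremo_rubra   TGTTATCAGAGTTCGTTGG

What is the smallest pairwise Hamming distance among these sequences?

Pairwise Hamming distances:
  Ictero_minor vs Ao_gracilis: 3
  Ictero_minor vs Eremo_rubra: 5
  Ao_gracilis vs Eremo_rubra: 6
The smallest is 3, between Ictero_minor and Ao_gracilis.

3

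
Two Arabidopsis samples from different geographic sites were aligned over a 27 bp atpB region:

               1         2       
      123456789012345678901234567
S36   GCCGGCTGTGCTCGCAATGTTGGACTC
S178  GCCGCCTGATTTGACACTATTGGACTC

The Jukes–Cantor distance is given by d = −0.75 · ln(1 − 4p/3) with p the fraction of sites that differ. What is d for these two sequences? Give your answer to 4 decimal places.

The sequences differ at positions 5 (G/C), 9 (T/A), 10 (G/T), 11 (C/T), 13 (C/G), 14 (G/A), 17 (A/C), 19 (G/A).
p = 8/27 = 0.296296.
d = −0.75 · ln(1 − (4/3)·0.296296) = −0.75 · ln(0.604939) = −0.75 · (-0.502628) = 0.3770.

0.3770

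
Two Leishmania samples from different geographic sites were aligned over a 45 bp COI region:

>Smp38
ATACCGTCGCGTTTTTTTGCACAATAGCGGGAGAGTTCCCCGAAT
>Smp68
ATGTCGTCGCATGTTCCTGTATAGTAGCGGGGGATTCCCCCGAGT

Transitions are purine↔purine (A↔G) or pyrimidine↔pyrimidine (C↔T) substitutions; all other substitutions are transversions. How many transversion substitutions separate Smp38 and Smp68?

Differing sites — 3:A/G (Ti); 4:C/T (Ti); 11:G/A (Ti); 13:T/G (Tv); 16:T/C (Ti); 17:T/C (Ti); 20:C/T (Ti); 22:C/T (Ti); 24:A/G (Ti); 32:A/G (Ti); 35:G/T (Tv); 37:T/C (Ti); 44:A/G (Ti).
Of the 13 differences, 11 transitions and 2 transversions, so the answer is 2.

2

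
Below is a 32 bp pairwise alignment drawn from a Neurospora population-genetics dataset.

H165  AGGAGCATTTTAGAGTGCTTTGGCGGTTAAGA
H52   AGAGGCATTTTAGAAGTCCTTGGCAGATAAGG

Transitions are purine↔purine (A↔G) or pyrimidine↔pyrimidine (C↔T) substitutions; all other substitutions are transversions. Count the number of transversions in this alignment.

3

The sequences differ at positions 3 (G/A, transition), 4 (A/G, transition), 15 (G/A, transition), 16 (T/G, transversion), 17 (G/T, transversion), 19 (T/C, transition), 25 (G/A, transition), 27 (T/A, transversion), 32 (A/G, transition).
Of the 9 differences, 6 transitions and 3 transversions, so the answer is 3.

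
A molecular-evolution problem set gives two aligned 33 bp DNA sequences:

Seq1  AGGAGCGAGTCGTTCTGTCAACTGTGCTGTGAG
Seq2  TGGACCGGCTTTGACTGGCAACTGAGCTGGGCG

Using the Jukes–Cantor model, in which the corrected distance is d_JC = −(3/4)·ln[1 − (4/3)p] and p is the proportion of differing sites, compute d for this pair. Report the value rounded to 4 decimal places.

The sequences differ at positions 1 (A/T), 5 (G/C), 8 (A/G), 9 (G/C), 11 (C/T), 12 (G/T), 13 (T/G), 14 (T/A), 18 (T/G), 25 (T/A), 30 (T/G), 32 (A/C).
p = 12/33 = 0.363636.
d = −0.75 · ln(1 − (4/3)·0.363636) = −0.75 · ln(0.515152) = −0.75 · (-0.663293) = 0.4975.

0.4975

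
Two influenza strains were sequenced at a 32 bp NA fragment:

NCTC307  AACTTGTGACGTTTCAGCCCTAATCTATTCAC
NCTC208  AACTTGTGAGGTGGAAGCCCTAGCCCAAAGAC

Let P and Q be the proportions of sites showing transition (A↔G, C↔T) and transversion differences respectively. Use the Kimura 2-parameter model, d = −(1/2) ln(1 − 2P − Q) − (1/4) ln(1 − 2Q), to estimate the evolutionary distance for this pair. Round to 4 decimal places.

0.4045

The sequences differ at positions 10 (C/G, transversion), 13 (T/G, transversion), 14 (T/G, transversion), 15 (C/A, transversion), 23 (A/G, transition), 24 (T/C, transition), 26 (T/C, transition), 28 (T/A, transversion), 29 (T/A, transversion), 30 (C/G, transversion).
Of the 10 differences, 3 transitions and 7 transversions over 32 sites: P = 3/32 = 0.093750, Q = 7/32 = 0.218750.
d = −0.5·ln(0.593750) − 0.25·ln(0.562500) = −0.5·(-0.521297) − 0.25·(-0.575364) = 0.4045.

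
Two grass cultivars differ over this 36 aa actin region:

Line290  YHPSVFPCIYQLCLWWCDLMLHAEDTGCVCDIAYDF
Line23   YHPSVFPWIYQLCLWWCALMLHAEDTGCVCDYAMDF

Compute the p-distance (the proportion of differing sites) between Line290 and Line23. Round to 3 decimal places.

0.111

The sequences differ at positions 8 (C/W), 18 (D/A), 32 (I/Y), 34 (Y/M).
There are 4 differences over 36 sites, so p = 4/36 = 0.111.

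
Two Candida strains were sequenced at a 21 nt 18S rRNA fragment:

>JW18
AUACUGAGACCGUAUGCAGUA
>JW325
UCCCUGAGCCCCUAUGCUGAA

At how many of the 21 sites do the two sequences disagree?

7

Differing sites — 1:A/U; 2:U/C; 3:A/C; 9:A/C; 12:G/C; 18:A/U; 20:U/A.
That gives 7 mismatches out of 21 aligned sites, so the Hamming distance is 7.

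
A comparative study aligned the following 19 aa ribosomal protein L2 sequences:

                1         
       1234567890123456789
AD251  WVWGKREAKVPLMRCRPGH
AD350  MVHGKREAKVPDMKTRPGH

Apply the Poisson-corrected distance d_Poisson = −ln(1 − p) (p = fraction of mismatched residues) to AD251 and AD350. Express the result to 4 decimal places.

0.3054

Mismatches occur at site 1 (W→M), site 3 (W→H), site 12 (L→D), site 14 (R→K), site 15 (C→T).
p = 5/19 = 0.263158.
d = −ln(1 − 0.263158) = −ln(0.736842) = 0.3054.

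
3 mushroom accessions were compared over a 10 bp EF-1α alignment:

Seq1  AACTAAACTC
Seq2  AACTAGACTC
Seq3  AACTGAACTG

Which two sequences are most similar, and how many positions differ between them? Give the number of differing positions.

Pairwise Hamming distances:
  Seq1 vs Seq2: 1
  Seq1 vs Seq3: 2
  Seq2 vs Seq3: 3
The smallest is 1, between Seq1 and Seq2.

1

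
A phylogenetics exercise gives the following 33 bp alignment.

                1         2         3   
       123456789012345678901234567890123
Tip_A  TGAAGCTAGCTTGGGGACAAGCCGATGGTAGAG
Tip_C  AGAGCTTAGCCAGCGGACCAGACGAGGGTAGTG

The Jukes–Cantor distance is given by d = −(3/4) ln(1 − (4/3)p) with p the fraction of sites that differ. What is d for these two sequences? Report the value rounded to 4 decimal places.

0.4408

Mismatches occur at site 1 (T/A), site 4 (A/G), site 5 (G/C), site 6 (C/T), site 11 (T/C), site 12 (T/A), site 14 (G/C), site 19 (A/C), site 22 (C/A), site 26 (T/G), site 32 (A/T).
p = 11/33 = 0.333333.
d = −0.75 · ln(1 − (4/3)·0.333333) = −0.75 · ln(0.555556) = −0.75 · (-0.587786) = 0.4408.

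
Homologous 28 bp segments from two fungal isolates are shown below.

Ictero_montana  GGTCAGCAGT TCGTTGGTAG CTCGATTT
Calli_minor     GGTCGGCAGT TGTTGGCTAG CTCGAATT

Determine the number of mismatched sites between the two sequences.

6

Differing sites — 5:A/G; 12:C/G; 13:G/T; 15:T/G; 17:G/C; 26:T/A.
That gives 6 mismatches out of 28 aligned sites, so the Hamming distance is 6.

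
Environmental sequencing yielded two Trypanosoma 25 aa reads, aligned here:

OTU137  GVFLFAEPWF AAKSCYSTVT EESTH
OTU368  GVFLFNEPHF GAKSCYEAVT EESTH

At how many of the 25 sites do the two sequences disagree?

5

The sequences differ at positions 6 (A/N), 9 (W/H), 11 (A/G), 17 (S/E), 18 (T/A).
That gives 5 mismatches out of 25 aligned sites, so the Hamming distance is 5.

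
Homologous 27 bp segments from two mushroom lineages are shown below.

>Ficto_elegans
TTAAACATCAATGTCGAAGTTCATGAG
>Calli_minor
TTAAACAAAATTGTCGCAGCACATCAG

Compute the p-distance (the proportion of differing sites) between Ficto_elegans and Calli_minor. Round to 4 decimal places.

Differing sites — 8:T/A; 9:C/A; 11:A/T; 17:A/C; 20:T/C; 21:T/A; 25:G/C.
There are 7 differences over 27 sites, so p = 7/27 = 0.2593.

0.2593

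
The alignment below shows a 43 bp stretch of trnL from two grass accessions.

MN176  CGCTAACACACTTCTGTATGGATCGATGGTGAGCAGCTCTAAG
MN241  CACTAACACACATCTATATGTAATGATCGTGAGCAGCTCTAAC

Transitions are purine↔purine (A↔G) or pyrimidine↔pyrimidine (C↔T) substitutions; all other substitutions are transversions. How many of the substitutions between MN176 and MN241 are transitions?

3

Differing sites — 2:G/A (Ti); 12:T/A (Tv); 16:G/A (Ti); 21:G/T (Tv); 23:T/A (Tv); 24:C/T (Ti); 28:G/C (Tv); 43:G/C (Tv).
Of the 8 differences, 3 transitions and 5 transversions, so the answer is 3.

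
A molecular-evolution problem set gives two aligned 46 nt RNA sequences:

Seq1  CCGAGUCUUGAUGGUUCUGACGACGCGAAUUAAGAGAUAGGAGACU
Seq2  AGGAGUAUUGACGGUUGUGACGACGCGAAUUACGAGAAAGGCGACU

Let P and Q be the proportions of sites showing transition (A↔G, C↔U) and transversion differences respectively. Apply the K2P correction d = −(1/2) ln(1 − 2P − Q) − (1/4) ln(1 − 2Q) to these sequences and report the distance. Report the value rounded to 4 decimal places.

0.1996

Differing sites — 1:C/A (Tv); 2:C/G (Tv); 7:C/A (Tv); 12:U/C (Ti); 17:C/G (Tv); 33:A/C (Tv); 38:U/A (Tv); 42:A/C (Tv).
Of the 8 differences, 1 transition and 7 transversions over 46 sites: P = 1/46 = 0.021739, Q = 7/46 = 0.152174.
d = −0.5·ln(0.804348) − 0.25·ln(0.695652) = −0.5·(-0.217723) − 0.25·(-0.362906) = 0.1996.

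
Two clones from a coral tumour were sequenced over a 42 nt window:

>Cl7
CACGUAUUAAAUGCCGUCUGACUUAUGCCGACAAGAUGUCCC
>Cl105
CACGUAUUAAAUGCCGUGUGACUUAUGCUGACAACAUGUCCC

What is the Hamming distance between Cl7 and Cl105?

Mismatches occur at site 18 (C/G), site 29 (C/U), site 35 (G/C).
That gives 3 mismatches out of 42 aligned sites, so the Hamming distance is 3.

3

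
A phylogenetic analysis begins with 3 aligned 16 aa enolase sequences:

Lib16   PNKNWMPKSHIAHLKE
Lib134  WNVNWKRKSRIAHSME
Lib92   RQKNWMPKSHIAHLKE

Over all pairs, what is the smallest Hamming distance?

2

Pairwise Hamming distances:
  Lib16 vs Lib134: 7
  Lib16 vs Lib92: 2
  Lib134 vs Lib92: 8
The smallest is 2, between Lib16 and Lib92.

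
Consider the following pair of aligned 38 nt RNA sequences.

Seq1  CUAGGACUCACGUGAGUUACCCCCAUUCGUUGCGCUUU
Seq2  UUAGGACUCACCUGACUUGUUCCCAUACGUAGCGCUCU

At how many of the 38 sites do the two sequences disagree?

Differing sites — 1:C/U; 12:G/C; 16:G/C; 19:A/G; 20:C/U; 21:C/U; 27:U/A; 31:U/A; 37:U/C.
That gives 9 mismatches out of 38 aligned sites, so the Hamming distance is 9.

9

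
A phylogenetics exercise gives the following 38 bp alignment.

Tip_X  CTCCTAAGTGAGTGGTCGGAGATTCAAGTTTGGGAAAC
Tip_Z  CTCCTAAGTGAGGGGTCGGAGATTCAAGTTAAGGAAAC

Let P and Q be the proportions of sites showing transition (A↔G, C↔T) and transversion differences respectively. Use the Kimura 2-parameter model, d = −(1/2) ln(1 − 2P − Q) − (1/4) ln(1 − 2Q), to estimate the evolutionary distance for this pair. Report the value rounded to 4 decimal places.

Differing sites — 13:T/G (Tv); 31:T/A (Tv); 32:G/A (Ti).
Of the 3 differences, 1 transition and 2 transversions over 38 sites: P = 1/38 = 0.026316, Q = 2/38 = 0.052632.
d = −0.5·ln(0.894736) − 0.25·ln(0.894736) = −0.5·(-0.111227) − 0.25·(-0.111227) = 0.0834.

0.0834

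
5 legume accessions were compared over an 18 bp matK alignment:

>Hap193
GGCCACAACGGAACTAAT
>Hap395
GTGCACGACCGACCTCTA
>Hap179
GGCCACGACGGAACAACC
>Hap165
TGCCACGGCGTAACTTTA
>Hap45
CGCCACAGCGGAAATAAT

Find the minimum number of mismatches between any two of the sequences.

Pairwise Hamming distances:
  Hap193 vs Hap395: 8
  Hap193 vs Hap179: 4
  Hap193 vs Hap165: 7
  Hap193 vs Hap45: 3
  Hap395 vs Hap179: 8
  Hap395 vs Hap165: 8
  Hap395 vs Hap45: 11
  Hap179 vs Hap165: 7
  Hap179 vs Hap45: 7
  Hap165 vs Hap45: 7
The smallest is 3, between Hap193 and Hap45.

3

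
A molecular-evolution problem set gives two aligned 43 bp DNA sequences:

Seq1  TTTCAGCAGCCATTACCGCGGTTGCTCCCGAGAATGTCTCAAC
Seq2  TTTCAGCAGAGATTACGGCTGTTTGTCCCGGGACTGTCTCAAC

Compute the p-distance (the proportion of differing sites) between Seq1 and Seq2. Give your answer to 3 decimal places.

The sequences differ at positions 10 (C/A), 11 (C/G), 17 (C/G), 20 (G/T), 24 (G/T), 25 (C/G), 31 (A/G), 34 (A/C).
There are 8 differences over 43 sites, so p = 8/43 = 0.186.

0.186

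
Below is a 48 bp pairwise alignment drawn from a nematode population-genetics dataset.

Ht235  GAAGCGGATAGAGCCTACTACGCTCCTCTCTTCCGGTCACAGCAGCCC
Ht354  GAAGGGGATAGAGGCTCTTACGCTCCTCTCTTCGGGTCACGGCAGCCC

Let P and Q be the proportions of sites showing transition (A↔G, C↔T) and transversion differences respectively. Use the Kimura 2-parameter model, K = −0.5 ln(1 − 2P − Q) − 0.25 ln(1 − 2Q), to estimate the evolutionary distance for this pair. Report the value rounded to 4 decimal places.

0.1367

Mismatches occur at site 5 (C→G, transversion), site 14 (C→G, transversion), site 17 (A→C, transversion), site 18 (C→T, transition), site 34 (C→G, transversion), site 41 (A→G, transition).
Of the 6 differences, 2 transitions and 4 transversions over 48 sites: P = 2/48 = 0.041667, Q = 4/48 = 0.083333.
d = −0.5·ln(0.833333) − 0.25·ln(0.833334) = −0.5·(-0.182322) − 0.25·(-0.182321) = 0.1367.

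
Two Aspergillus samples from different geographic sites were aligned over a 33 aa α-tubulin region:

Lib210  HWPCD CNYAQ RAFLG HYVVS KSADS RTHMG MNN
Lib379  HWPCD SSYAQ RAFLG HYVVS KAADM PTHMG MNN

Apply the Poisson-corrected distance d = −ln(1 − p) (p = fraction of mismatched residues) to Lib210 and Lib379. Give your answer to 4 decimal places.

The sequences differ at positions 6 (C/S), 7 (N/S), 22 (S/A), 25 (S/M), 26 (R/P).
p = 5/33 = 0.151515.
d = −ln(1 − 0.151515) = −ln(0.848485) = 0.1643.

0.1643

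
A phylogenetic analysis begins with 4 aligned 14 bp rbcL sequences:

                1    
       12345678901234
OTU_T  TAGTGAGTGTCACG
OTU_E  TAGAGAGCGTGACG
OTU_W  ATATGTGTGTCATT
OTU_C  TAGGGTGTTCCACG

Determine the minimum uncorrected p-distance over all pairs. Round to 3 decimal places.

Pairwise Hamming distances:
  OTU_T vs OTU_E: 3
  OTU_T vs OTU_W: 6
  OTU_T vs OTU_C: 4
  OTU_E vs OTU_W: 9
  OTU_E vs OTU_C: 6
  OTU_W vs OTU_C: 8
The smallest is 3 mismatches, between OTU_T and OTU_E; p = 3/14 = 0.214.

0.214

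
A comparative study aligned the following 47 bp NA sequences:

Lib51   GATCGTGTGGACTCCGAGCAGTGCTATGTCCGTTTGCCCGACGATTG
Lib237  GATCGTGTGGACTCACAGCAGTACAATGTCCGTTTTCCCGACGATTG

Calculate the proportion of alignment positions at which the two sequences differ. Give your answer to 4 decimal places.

Differing sites — 15:C/A; 16:G/C; 23:G/A; 25:T/A; 36:G/T.
There are 5 differences over 47 sites, so p = 5/47 = 0.1064.

0.1064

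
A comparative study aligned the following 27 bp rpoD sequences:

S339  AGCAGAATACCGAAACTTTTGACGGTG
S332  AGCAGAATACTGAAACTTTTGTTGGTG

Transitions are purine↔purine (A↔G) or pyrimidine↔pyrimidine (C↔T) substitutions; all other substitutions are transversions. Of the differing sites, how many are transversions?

1

The sequences differ at positions 11 (C/T, transition), 22 (A/T, transversion), 23 (C/T, transition).
Of the 3 differences, 2 transitions and 1 transversion, so the answer is 1.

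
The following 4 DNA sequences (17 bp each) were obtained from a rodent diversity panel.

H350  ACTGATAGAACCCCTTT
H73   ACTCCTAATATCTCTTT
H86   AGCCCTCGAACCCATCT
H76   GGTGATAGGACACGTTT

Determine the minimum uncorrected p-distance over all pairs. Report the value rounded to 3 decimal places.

Pairwise Hamming distances:
  H350 vs H73: 6
  H350 vs H86: 7
  H350 vs H76: 5
  H73 vs H86: 9
  H73 vs H76: 10
  H86 vs H76: 9
The smallest is 5 mismatches, between H350 and H76; p = 5/17 = 0.294.

0.294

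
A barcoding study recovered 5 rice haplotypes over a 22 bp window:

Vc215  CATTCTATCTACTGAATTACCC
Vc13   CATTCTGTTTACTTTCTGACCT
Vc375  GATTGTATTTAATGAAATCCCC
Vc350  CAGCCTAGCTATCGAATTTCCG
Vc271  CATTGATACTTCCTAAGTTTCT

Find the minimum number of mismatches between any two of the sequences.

Pairwise Hamming distances:
  Vc215 vs Vc13: 7
  Vc215 vs Vc375: 6
  Vc215 vs Vc350: 7
  Vc215 vs Vc271: 11
  Vc13 vs Vc375: 11
  Vc13 vs Vc350: 13
  Vc13 vs Vc271: 13
  Vc375 vs Vc350: 11
  Vc375 vs Vc271: 13
  Vc350 vs Vc271: 12
The smallest is 6, between Vc215 and Vc375.

6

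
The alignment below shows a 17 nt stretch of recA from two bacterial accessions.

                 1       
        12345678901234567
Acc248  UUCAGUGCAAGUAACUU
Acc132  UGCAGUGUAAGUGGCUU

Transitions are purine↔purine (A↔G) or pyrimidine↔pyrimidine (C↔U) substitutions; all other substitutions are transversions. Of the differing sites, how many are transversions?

Mismatches occur at site 2 (U↔G, transversion), site 8 (C↔U, transition), site 13 (A↔G, transition), site 14 (A↔G, transition).
Of the 4 differences, 3 transitions and 1 transversion, so the answer is 1.

1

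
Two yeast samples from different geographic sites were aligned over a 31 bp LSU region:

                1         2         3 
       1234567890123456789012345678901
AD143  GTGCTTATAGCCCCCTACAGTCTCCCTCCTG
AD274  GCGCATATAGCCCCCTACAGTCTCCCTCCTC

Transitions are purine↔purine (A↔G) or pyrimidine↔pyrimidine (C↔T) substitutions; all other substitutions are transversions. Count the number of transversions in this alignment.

2

Differing sites — 2:T/C (Ti); 5:T/A (Tv); 31:G/C (Tv).
Of the 3 differences, 1 transition and 2 transversions, so the answer is 2.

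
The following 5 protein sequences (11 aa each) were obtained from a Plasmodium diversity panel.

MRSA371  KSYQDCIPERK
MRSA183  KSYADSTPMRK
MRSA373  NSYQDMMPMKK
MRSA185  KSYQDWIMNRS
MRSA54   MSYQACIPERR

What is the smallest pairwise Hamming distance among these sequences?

3

Pairwise Hamming distances:
  MRSA371 vs MRSA183: 4
  MRSA371 vs MRSA373: 5
  MRSA371 vs MRSA185: 4
  MRSA371 vs MRSA54: 3
  MRSA183 vs MRSA373: 5
  MRSA183 vs MRSA185: 6
  MRSA183 vs MRSA54: 7
  MRSA373 vs MRSA185: 7
  MRSA373 vs MRSA54: 7
  MRSA185 vs MRSA54: 6
The smallest is 3, between MRSA371 and MRSA54.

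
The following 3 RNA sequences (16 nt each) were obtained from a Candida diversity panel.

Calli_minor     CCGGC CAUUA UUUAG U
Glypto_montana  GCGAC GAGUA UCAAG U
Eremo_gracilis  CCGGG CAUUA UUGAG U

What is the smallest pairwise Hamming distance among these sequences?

Pairwise Hamming distances:
  Calli_minor vs Glypto_montana: 6
  Calli_minor vs Eremo_gracilis: 2
  Glypto_montana vs Eremo_gracilis: 7
The smallest is 2, between Calli_minor and Eremo_gracilis.

2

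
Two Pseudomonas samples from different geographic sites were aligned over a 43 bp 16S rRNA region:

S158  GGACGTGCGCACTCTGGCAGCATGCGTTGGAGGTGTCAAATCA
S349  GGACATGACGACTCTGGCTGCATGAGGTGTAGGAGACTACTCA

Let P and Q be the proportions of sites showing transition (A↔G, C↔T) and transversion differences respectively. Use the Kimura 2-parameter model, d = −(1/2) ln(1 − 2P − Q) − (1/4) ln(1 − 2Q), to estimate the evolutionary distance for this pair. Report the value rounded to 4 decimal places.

The sequences differ at positions 5 (G/A, transition), 8 (C/A, transversion), 9 (G/C, transversion), 10 (C/G, transversion), 19 (A/T, transversion), 25 (C/A, transversion), 27 (T/G, transversion), 30 (G/T, transversion), 34 (T/A, transversion), 36 (T/A, transversion), 38 (A/T, transversion), 40 (A/C, transversion).
Of the 12 differences, 1 transition and 11 transversions over 43 sites: P = 1/43 = 0.023256, Q = 11/43 = 0.255814.
d = −0.5·ln(0.697674) − 0.25·ln(0.488372) = −0.5·(-0.360003) − 0.25·(-0.716678) = 0.3592.

0.3592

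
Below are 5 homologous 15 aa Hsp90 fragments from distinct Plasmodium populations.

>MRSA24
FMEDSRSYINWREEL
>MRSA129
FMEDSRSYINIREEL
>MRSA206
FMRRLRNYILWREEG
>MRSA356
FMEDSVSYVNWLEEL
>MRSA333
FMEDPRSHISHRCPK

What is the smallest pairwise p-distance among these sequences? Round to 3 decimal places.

0.067

Pairwise Hamming distances:
  MRSA24 vs MRSA129: 1
  MRSA24 vs MRSA206: 6
  MRSA24 vs MRSA356: 3
  MRSA24 vs MRSA333: 7
  MRSA129 vs MRSA206: 7
  MRSA129 vs MRSA356: 4
  MRSA129 vs MRSA333: 7
  MRSA206 vs MRSA356: 9
  MRSA206 vs MRSA333: 10
  MRSA356 vs MRSA333: 10
The smallest is 1 mismatch, between MRSA24 and MRSA129; p = 1/15 = 0.067.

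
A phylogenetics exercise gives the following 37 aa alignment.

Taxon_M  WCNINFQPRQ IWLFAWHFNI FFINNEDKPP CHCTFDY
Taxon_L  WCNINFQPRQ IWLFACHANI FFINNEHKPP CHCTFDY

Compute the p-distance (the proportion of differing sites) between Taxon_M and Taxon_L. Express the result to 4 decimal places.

0.0811

The sequences differ at positions 16 (W/C), 18 (F/A), 27 (D/H).
There are 3 differences over 37 sites, so p = 3/37 = 0.0811.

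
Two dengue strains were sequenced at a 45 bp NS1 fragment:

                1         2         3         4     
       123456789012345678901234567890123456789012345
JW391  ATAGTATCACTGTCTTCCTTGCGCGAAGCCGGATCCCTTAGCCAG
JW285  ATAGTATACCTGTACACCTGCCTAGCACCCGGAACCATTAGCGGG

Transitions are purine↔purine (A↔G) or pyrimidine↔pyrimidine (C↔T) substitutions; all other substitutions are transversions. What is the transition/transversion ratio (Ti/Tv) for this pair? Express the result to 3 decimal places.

Mismatches occur at site 8 (C/A, transversion), site 9 (A/C, transversion), site 14 (C/A, transversion), site 15 (T/C, transition), site 16 (T/A, transversion), site 20 (T/G, transversion), site 21 (G/C, transversion), site 23 (G/T, transversion), site 24 (C/A, transversion), site 26 (A/C, transversion), site 28 (G/C, transversion), site 34 (T/A, transversion), site 37 (C/A, transversion), site 43 (C/G, transversion), site 44 (A/G, transition).
Of the 15 differences, 2 transitions and 13 transversions, so Ti/Tv = 2/13 = 0.154.

0.154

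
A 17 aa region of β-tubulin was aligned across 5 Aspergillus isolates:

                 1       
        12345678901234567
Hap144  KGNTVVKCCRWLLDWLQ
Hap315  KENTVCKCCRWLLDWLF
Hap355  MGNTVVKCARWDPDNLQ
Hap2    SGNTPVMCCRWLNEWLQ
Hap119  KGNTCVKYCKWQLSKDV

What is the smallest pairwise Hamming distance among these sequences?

Pairwise Hamming distances:
  Hap144 vs Hap315: 3
  Hap144 vs Hap355: 5
  Hap144 vs Hap2: 5
  Hap144 vs Hap119: 8
  Hap315 vs Hap355: 8
  Hap315 vs Hap2: 8
  Hap315 vs Hap119: 10
  Hap355 vs Hap2: 8
  Hap355 vs Hap119: 11
  Hap2 vs Hap119: 11
The smallest is 3, between Hap144 and Hap315.

3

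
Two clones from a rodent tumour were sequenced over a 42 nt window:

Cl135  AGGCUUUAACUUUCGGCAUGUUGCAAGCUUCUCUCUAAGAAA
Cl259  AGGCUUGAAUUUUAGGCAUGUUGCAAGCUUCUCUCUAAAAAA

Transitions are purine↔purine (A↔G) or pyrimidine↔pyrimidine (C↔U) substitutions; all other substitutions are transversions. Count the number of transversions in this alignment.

The sequences differ at positions 7 (U/G, transversion), 10 (C/U, transition), 14 (C/A, transversion), 39 (G/A, transition).
Of the 4 differences, 2 transitions and 2 transversions, so the answer is 2.

2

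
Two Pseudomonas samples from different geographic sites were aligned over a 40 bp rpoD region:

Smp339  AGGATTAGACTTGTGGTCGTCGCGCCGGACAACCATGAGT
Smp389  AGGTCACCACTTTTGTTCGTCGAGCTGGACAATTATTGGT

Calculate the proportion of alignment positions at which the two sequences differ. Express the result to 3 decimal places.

Mismatches occur at site 4 (A/T), site 5 (T/C), site 6 (T/A), site 7 (A/C), site 8 (G/C), site 13 (G/T), site 16 (G/T), site 23 (C/A), site 26 (C/T), site 33 (C/T), site 34 (C/T), site 37 (G/T), site 38 (A/G).
There are 13 differences over 40 sites, so p = 13/40 = 0.325.

0.325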